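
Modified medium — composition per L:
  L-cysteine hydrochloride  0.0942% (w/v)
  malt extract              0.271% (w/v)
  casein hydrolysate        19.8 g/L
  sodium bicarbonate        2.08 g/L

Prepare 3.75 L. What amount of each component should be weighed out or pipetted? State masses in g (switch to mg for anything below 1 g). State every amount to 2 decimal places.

L-cysteine hydrochloride 3.53 g; malt extract 10.16 g; casein hydrolysate 74.25 g; sodium bicarbonate 7.80 g

Working volume: 3.75 L.
L-cysteine hydrochloride: 0.0942% w/v = 0.942 g/L → 0.942 × 3.75 L = 3.53 g
malt extract: 0.271% w/v = 2.71 g/L → 2.71 × 3.75 L = 10.16 g
casein hydrolysate: 19.8 g/L × 3.75 L = 74.25 g
sodium bicarbonate: 2.08 g/L × 3.75 L = 7.80 g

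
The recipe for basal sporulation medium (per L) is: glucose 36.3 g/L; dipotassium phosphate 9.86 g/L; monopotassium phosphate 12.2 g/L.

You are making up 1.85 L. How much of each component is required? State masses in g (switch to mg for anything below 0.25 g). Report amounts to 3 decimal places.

Scale factor relative to 1 L: 1.85.
glucose: 36.3 g/L × 1.85 L = 67.155 g
dipotassium phosphate: 9.86 g/L × 1.85 L = 18.241 g
monopotassium phosphate: 12.2 g/L × 1.85 L = 22.570 g

glucose 67.155 g; dipotassium phosphate 18.241 g; monopotassium phosphate 22.570 g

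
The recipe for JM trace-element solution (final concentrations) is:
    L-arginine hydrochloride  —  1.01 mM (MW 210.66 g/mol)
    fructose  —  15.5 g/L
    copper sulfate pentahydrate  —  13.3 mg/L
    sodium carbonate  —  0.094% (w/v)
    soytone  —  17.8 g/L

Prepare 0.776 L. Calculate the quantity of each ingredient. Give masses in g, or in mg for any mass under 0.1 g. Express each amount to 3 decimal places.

Working volume: 0.776 L.
L-arginine hydrochloride: 1.01 mmol/L × 210.66 g/mol × 0.776 L ÷ 1000 = 0.165 g
fructose: 15.5 g/L × 0.776 L = 12.028 g
copper sulfate pentahydrate: 13.3 mg/L × 0.776 L = 10.321 mg
sodium carbonate: 0.094% w/v = 0.94 g/L → 0.94 × 0.776 L = 0.729 g
soytone: 17.8 g/L × 0.776 L = 13.813 g

L-arginine hydrochloride 0.165 g; fructose 12.028 g; copper sulfate pentahydrate 10.321 mg; sodium carbonate 0.729 g; soytone 13.813 g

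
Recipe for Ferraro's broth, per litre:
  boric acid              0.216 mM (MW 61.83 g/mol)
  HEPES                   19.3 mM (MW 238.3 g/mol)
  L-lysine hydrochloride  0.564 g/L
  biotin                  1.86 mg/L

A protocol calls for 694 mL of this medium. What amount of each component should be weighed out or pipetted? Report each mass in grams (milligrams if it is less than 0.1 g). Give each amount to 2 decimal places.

Working volume: 694 mL = 0.694 L.
boric acid: 0.216 mmol/L × 61.83 mg/mmol × 0.694 L = 9.27 mg
HEPES: 19.3 mmol/L × 238.3 g/mol × 0.694 L ÷ 1000 = 3.19 g
L-lysine hydrochloride: 0.564 g/L × 0.694 L = 0.39 g
biotin: 1.86 mg/L × 0.694 L = 1.29 mg

boric acid 9.27 mg; HEPES 3.19 g; L-lysine hydrochloride 0.39 g; biotin 1.29 mg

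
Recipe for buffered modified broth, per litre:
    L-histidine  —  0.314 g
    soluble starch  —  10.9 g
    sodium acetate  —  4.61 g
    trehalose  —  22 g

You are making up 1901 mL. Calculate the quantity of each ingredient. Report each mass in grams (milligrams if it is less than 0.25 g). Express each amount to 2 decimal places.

Ratio of target to recipe volume: 1901 / 1000 = 1.901.
L-histidine: 0.314 g × (1901 mL / 1000 mL) = 0.60 g
soluble starch: 10.9 g × (1901 mL / 1000 mL) = 20.72 g
sodium acetate: 4.61 g × (1901 mL / 1000 mL) = 8.76 g
trehalose: 22 g × (1901 mL / 1000 mL) = 41.82 g

L-histidine 0.60 g; soluble starch 20.72 g; sodium acetate 8.76 g; trehalose 41.82 g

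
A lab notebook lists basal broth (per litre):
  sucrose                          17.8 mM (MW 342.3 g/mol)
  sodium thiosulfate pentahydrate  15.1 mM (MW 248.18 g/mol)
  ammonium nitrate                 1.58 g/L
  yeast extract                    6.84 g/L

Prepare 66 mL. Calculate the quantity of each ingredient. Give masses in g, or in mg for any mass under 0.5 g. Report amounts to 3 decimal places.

sucrose 402.134 mg; sodium thiosulfate pentahydrate 247.336 mg; ammonium nitrate 104.280 mg; yeast extract 451.440 mg

Scale factor relative to 1 L: 0.066.
sucrose: 17.8 mmol/L × 342.3 mg/mmol × 0.066 L = 402.134 mg
sodium thiosulfate pentahydrate: 15.1 mmol/L × 248.18 mg/mmol × 0.066 L = 247.336 mg
ammonium nitrate: 1.58 g/L × 0.066 L = 0.10428 g = 104.280 mg
yeast extract: 6.84 g/L × 0.066 L = 0.45144 g = 451.440 mg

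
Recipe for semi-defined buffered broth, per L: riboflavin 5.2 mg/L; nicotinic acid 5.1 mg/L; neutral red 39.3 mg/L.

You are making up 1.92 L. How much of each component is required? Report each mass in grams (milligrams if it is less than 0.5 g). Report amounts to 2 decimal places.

riboflavin 9.98 mg; nicotinic acid 9.79 mg; neutral red 75.46 mg

Scale factor relative to 1 L: 1.92.
riboflavin: 5.2 mg/L × 1.92 L = 9.98 mg
nicotinic acid: 5.1 mg/L × 1.92 L = 9.79 mg
neutral red: 39.3 mg/L × 1.92 L = 75.46 mg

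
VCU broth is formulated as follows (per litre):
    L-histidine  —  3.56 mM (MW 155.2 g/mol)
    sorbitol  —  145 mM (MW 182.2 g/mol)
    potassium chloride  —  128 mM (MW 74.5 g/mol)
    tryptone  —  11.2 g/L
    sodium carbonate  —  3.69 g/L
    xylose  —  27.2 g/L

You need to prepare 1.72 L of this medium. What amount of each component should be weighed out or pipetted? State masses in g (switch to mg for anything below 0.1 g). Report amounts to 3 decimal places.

Scale factor relative to 1 L: 1.72.
L-histidine: 3.56 mmol/L × 155.2 g/mol × 1.72 L ÷ 1000 = 0.950 g
sorbitol: 145 mmol/L × 182.2 g/mol × 1.72 L ÷ 1000 = 45.441 g
potassium chloride: 128 mmol/L × 74.5 g/mol × 1.72 L ÷ 1000 = 16.402 g
tryptone: 11.2 g/L × 1.72 L = 19.264 g
sodium carbonate: 3.69 g/L × 1.72 L = 6.347 g
xylose: 27.2 g/L × 1.72 L = 46.784 g

L-histidine 0.950 g; sorbitol 45.441 g; potassium chloride 16.402 g; tryptone 19.264 g; sodium carbonate 6.347 g; xylose 46.784 g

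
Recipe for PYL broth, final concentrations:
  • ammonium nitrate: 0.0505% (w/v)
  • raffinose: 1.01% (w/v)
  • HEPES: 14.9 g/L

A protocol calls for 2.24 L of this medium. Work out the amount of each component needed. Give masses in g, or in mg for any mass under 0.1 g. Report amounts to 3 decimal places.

ammonium nitrate 1.131 g; raffinose 22.624 g; HEPES 33.376 g

Working volume: 2.24 L.
ammonium nitrate: 0.0505% w/v = 0.505 g/L → 0.505 × 2.24 L = 1.131 g
raffinose: 1.01% w/v = 10.1 g/L → 10.1 × 2.24 L = 22.624 g
HEPES: 14.9 g/L × 2.24 L = 33.376 g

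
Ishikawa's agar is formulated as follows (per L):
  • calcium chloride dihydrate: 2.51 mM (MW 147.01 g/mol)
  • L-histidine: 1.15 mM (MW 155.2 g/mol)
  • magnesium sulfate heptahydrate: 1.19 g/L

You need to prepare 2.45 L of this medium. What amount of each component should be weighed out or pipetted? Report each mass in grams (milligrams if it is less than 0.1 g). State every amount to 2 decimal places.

calcium chloride dihydrate 0.90 g; L-histidine 0.44 g; magnesium sulfate heptahydrate 2.92 g

Working volume: 2.45 L.
calcium chloride dihydrate: 2.51 mmol/L × 147.01 g/mol × 2.45 L ÷ 1000 = 0.90 g
L-histidine: 1.15 mmol/L × 155.2 g/mol × 2.45 L ÷ 1000 = 0.44 g
magnesium sulfate heptahydrate: 1.19 g/L × 2.45 L = 2.92 g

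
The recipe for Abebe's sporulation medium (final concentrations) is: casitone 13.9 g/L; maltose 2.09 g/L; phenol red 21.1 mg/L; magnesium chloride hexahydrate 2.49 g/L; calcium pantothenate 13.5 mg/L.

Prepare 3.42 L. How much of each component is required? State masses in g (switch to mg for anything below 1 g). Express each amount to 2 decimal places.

Working volume: 3.42 L.
casitone: 13.9 g/L × 3.42 L = 47.54 g
maltose: 2.09 g/L × 3.42 L = 7.15 g
phenol red: 21.1 mg/L × 3.42 L = 72.16 mg
magnesium chloride hexahydrate: 2.49 g/L × 3.42 L = 8.52 g
calcium pantothenate: 13.5 mg/L × 3.42 L = 46.17 mg

casitone 47.54 g; maltose 7.15 g; phenol red 72.16 mg; magnesium chloride hexahydrate 8.52 g; calcium pantothenate 46.17 mg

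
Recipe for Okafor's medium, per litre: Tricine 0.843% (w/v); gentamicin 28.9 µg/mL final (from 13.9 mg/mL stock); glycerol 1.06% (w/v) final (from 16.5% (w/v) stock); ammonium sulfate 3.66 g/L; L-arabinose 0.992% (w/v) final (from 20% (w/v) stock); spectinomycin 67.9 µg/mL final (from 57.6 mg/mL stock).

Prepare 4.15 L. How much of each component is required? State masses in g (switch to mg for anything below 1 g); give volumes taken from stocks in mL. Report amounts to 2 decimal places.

Tricine 34.98 g; gentamicin 8.63 mL; glycerol 266.61 mL; ammonium sulfate 15.19 g; L-arabinose 205.84 mL; spectinomycin 4.89 mL

Working volume: 4.15 L.
Tricine: 0.843 g per 100 mL × 4150 mL ÷ 100 = 34.98 g
gentamicin: dilute stock: 28.9 µg/mL × 4150 mL ÷ 13900 µg/mL = 8.63 mL
glycerol: dilute stock: 1.06% ÷ 16.5% × 4150 mL = 266.61 mL
ammonium sulfate: 3.66 g/L × 4.15 L = 15.19 g
L-arabinose: C1V1 = C2V2 → 0.992% ÷ 20% × 4150 mL = 205.84 mL
spectinomycin: dilute stock: 67.9 µg/mL × 4150 mL ÷ 57600 µg/mL = 4.89 mL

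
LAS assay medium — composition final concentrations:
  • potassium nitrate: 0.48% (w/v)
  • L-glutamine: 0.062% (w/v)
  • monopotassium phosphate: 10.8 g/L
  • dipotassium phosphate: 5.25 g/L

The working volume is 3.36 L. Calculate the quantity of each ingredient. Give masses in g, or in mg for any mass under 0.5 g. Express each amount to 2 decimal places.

potassium nitrate 16.13 g; L-glutamine 2.08 g; monopotassium phosphate 36.29 g; dipotassium phosphate 17.64 g

Working volume: 3.36 L.
potassium nitrate: 0.48 g per 100 mL × 3360 mL ÷ 100 = 16.13 g
L-glutamine: 0.062% w/v = 0.62 g/L → 0.62 × 3.36 L = 2.08 g
monopotassium phosphate: 10.8 g/L × 3.36 L = 36.29 g
dipotassium phosphate: 5.25 g/L × 3.36 L = 17.64 g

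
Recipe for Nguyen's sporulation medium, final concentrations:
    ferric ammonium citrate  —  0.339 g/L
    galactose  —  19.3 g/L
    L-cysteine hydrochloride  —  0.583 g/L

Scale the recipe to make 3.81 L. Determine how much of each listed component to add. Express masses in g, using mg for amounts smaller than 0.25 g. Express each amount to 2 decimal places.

Working volume: 3.81 L.
ferric ammonium citrate: 0.339 g/L × 3.81 L = 1.29 g
galactose: 19.3 g/L × 3.81 L = 73.53 g
L-cysteine hydrochloride: 0.583 g/L × 3.81 L = 2.22 g

ferric ammonium citrate 1.29 g; galactose 73.53 g; L-cysteine hydrochloride 2.22 g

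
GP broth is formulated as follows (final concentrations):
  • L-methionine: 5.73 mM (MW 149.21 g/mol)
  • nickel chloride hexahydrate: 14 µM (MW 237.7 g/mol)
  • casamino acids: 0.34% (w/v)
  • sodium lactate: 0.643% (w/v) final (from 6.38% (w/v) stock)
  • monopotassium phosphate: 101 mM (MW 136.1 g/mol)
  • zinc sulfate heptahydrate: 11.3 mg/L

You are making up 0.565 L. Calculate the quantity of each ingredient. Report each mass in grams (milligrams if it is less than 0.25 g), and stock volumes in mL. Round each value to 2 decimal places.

L-methionine 0.48 g; nickel chloride hexahydrate 1.88 mg; casamino acids 1.92 g; sodium lactate 56.94 mL; monopotassium phosphate 7.77 g; zinc sulfate heptahydrate 6.38 mg

Working volume: 0.565 L.
L-methionine: 5.73 mmol/L × 149.21 g/mol × 0.565 L ÷ 1000 = 0.48 g
nickel chloride hexahydrate: 14 µmol/L × 237.7 g/mol × 0.565 L ÷ 1000 = 1.88 mg
casamino acids: 0.34% w/v = 3.4 g/L → 3.4 × 0.565 L = 1.92 g
sodium lactate: C1V1 = C2V2 → 0.643% ÷ 6.38% × 565 mL = 56.94 mL
monopotassium phosphate: 101 mmol/L × 136.1 g/mol × 0.565 L ÷ 1000 = 7.77 g
zinc sulfate heptahydrate: 11.3 mg/L × 0.565 L = 6.38 mg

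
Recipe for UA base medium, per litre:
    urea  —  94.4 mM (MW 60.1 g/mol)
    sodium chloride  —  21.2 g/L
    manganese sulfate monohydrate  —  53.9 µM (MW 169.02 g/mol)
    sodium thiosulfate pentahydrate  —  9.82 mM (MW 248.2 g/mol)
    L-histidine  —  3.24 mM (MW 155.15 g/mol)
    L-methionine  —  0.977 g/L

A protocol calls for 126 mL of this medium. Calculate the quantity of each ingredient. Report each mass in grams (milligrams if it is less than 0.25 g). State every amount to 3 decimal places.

Target volume = 126 mL = 0.126 L.
urea: 94.4 mmol/L × 60.1 g/mol × 0.126 L ÷ 1000 = 0.715 g
sodium chloride: 21.2 g/L × 0.126 L = 2.671 g
manganese sulfate monohydrate: 53.9 µmol/L × 169.02 g/mol × 0.126 L ÷ 1000 = 1.148 mg
sodium thiosulfate pentahydrate: 9.82 mmol/L × 248.2 g/mol × 0.126 L ÷ 1000 = 0.307 g
L-histidine: 3.24 mmol/L × 155.15 mg/mmol × 0.126 L = 63.338 mg
L-methionine: 0.977 g/L × 0.126 L = 0.123102 g = 123.102 mg

urea 0.715 g; sodium chloride 2.671 g; manganese sulfate monohydrate 1.148 mg; sodium thiosulfate pentahydrate 0.307 g; L-histidine 63.338 mg; L-methionine 123.102 mg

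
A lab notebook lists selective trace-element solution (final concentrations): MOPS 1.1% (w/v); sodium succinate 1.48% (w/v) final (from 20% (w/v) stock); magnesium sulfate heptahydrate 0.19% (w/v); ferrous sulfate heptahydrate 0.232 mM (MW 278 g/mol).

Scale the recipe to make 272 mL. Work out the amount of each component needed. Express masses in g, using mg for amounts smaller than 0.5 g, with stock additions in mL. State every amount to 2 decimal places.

MOPS 2.99 g; sodium succinate 20.13 mL; magnesium sulfate heptahydrate 0.52 g; ferrous sulfate heptahydrate 17.54 mg

Target volume = 272 mL = 0.272 L.
MOPS: 1.1 g per 100 mL × 272 mL ÷ 100 = 2.99 g
sodium succinate: V = C2·V2/C1 = 1.48% ÷ 20% × 272 mL = 20.13 mL
magnesium sulfate heptahydrate: 0.19 g per 100 mL × 272 mL ÷ 100 = 0.52 g
ferrous sulfate heptahydrate: 0.232 mmol/L × 278 mg/mmol × 0.272 L = 17.54 mg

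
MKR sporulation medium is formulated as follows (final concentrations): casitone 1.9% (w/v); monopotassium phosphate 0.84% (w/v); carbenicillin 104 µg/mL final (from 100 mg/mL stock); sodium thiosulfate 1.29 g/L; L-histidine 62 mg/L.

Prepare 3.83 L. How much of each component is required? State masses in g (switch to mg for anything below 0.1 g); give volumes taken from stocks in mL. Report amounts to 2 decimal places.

casitone 72.77 g; monopotassium phosphate 32.17 g; carbenicillin 3.98 mL; sodium thiosulfate 4.94 g; L-histidine 0.24 g

Working volume: 3.83 L.
casitone: 1.9% w/v = 19 g/L → 19 × 3.83 L = 72.77 g
monopotassium phosphate: 0.84% w/v = 8.4 g/L → 8.4 × 3.83 L = 32.17 g
carbenicillin: V = C2·V2/C1 = 104 µg/mL × 3830 mL ÷ 100000 µg/mL = 3.98 mL
sodium thiosulfate: 1.29 g/L × 3.83 L = 4.94 g
L-histidine: 62 mg/L × 3.83 L = 237.46 mg = 0.24 g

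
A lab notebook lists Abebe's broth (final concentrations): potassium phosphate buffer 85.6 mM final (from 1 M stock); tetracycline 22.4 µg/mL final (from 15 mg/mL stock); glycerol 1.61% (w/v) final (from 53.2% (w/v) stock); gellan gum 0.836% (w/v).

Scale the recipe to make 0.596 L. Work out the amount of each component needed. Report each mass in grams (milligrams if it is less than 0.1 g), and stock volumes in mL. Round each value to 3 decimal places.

Working volume: 0.596 L.
potassium phosphate buffer: V = C2·V2/C1 = 85.6 mM × 596 mL ÷ 1000 mM = 51.018 mL
tetracycline: dilute stock: 22.4 µg/mL × 596 mL ÷ 15000 µg/mL = 0.890 mL
glycerol: V = C2·V2/C1 = 1.61% ÷ 53.2% × 596 mL = 18.037 mL
gellan gum: 0.836% w/v = 8.36 g/L → 8.36 × 0.596 L = 4.983 g

potassium phosphate buffer 51.018 mL; tetracycline 0.890 mL; glycerol 18.037 mL; gellan gum 4.983 g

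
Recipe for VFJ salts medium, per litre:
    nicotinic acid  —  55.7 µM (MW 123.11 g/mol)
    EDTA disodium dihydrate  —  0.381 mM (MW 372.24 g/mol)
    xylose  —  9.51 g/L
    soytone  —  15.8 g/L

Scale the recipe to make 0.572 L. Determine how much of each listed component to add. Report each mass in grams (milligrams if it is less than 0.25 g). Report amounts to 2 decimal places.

Working volume: 0.572 L.
nicotinic acid: 55.7 µmol/L × 123.11 g/mol × 0.572 L ÷ 1000 = 3.92 mg
EDTA disodium dihydrate: 0.381 mmol/L × 372.24 mg/mmol × 0.572 L = 81.12 mg
xylose: 9.51 g/L × 0.572 L = 5.44 g
soytone: 15.8 g/L × 0.572 L = 9.04 g

nicotinic acid 3.92 mg; EDTA disodium dihydrate 81.12 mg; xylose 5.44 g; soytone 9.04 g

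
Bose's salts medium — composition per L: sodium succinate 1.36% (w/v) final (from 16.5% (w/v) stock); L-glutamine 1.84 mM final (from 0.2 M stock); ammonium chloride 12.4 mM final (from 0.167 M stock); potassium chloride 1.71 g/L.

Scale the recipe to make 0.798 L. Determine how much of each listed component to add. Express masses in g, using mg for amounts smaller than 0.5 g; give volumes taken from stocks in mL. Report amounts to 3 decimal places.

sodium succinate 65.775 mL; L-glutamine 7.342 mL; ammonium chloride 59.253 mL; potassium chloride 1.365 g

Scale factor relative to 1 L: 0.798.
sodium succinate: dilute stock: 1.36% ÷ 16.5% × 798 mL = 65.775 mL
L-glutamine: dilute stock: 1.84 mM × 798 mL ÷ 200 mM = 7.342 mL
ammonium chloride: C1V1 = C2V2 → 12.4 mM × 798 mL ÷ 167 mM = 59.253 mL
potassium chloride: 1.71 g/L × 0.798 L = 1.365 g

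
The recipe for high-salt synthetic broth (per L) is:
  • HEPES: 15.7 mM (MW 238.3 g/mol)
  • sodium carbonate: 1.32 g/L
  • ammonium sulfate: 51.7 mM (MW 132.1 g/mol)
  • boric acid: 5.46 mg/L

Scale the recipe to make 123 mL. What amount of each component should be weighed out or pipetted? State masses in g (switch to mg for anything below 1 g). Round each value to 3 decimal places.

HEPES 460.181 mg; sodium carbonate 162.360 mg; ammonium sulfate 840.037 mg; boric acid 0.672 mg

Scale factor relative to 1 L: 0.123.
HEPES: 15.7 mmol/L × 238.3 mg/mmol × 0.123 L = 460.181 mg
sodium carbonate: 1.32 g/L × 0.123 L = 0.16236 g = 162.360 mg
ammonium sulfate: 51.7 mmol/L × 132.1 mg/mmol × 0.123 L = 840.037 mg
boric acid: 5.46 mg/L × 0.123 L = 0.672 mg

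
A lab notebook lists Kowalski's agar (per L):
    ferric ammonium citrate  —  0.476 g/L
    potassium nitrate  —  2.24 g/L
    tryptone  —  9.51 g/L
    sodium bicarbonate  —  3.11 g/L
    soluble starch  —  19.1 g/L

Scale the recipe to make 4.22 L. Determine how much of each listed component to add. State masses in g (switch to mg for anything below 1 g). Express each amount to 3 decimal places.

Scale factor relative to 1 L: 4.22.
ferric ammonium citrate: 0.476 g/L × 4.22 L = 2.009 g
potassium nitrate: 2.24 g/L × 4.22 L = 9.453 g
tryptone: 9.51 g/L × 4.22 L = 40.132 g
sodium bicarbonate: 3.11 g/L × 4.22 L = 13.124 g
soluble starch: 19.1 g/L × 4.22 L = 80.602 g

ferric ammonium citrate 2.009 g; potassium nitrate 9.453 g; tryptone 40.132 g; sodium bicarbonate 13.124 g; soluble starch 80.602 g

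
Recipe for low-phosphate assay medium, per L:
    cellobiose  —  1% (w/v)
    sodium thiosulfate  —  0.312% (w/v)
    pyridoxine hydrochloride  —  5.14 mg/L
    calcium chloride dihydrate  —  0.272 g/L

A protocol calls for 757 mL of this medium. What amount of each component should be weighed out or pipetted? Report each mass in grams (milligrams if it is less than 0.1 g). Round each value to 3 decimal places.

cellobiose 7.570 g; sodium thiosulfate 2.362 g; pyridoxine hydrochloride 3.891 mg; calcium chloride dihydrate 0.206 g

Working volume: 757 mL = 0.757 L.
cellobiose: 1 g per 100 mL × 757 mL ÷ 100 = 7.570 g
sodium thiosulfate: 0.312% w/v = 3.12 g/L → 3.12 × 0.757 L = 2.362 g
pyridoxine hydrochloride: 5.14 mg/L × 0.757 L = 3.891 mg
calcium chloride dihydrate: 0.272 g/L × 0.757 L = 0.206 g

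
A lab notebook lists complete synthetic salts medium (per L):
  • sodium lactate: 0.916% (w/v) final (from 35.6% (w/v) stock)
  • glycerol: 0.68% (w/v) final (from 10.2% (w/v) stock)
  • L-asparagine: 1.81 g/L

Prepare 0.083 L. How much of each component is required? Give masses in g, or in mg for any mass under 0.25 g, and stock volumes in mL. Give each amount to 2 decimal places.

sodium lactate 2.14 mL; glycerol 5.53 mL; L-asparagine 150.23 mg

Working volume: 0.083 L.
sodium lactate: V = C2·V2/C1 = 0.916% ÷ 35.6% × 83 mL = 2.14 mL
glycerol: dilute stock: 0.68% ÷ 10.2% × 83 mL = 5.53 mL
L-asparagine: 1.81 g/L × 0.083 L = 0.15023 g = 150.23 mg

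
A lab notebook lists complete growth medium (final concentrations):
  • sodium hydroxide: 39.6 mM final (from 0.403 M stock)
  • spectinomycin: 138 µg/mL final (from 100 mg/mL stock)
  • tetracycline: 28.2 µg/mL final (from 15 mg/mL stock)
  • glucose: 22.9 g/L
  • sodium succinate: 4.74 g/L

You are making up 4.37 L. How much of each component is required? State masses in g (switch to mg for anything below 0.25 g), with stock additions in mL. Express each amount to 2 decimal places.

Working volume: 4.37 L.
sodium hydroxide: C1V1 = C2V2 → 39.6 mM × 4370 mL ÷ 403 mM = 429.41 mL
spectinomycin: V = C2·V2/C1 = 138 µg/mL × 4370 mL ÷ 100000 µg/mL = 6.03 mL
tetracycline: dilute stock: 28.2 µg/mL × 4370 mL ÷ 15000 µg/mL = 8.22 mL
glucose: 22.9 g/L × 4.37 L = 100.07 g
sodium succinate: 4.74 g/L × 4.37 L = 20.71 g

sodium hydroxide 429.41 mL; spectinomycin 6.03 mL; tetracycline 8.22 mL; glucose 100.07 g; sodium succinate 20.71 g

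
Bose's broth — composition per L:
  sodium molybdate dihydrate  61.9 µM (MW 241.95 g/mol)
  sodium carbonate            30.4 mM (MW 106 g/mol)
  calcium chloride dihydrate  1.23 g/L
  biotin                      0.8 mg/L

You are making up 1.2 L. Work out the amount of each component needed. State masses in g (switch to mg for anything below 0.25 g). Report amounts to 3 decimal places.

Working volume: 1.2 L.
sodium molybdate dihydrate: 61.9 µmol/L × 241.95 g/mol × 1.2 L ÷ 1000 = 17.972 mg
sodium carbonate: 30.4 mmol/L × 106 g/mol × 1.2 L ÷ 1000 = 3.867 g
calcium chloride dihydrate: 1.23 g/L × 1.2 L = 1.476 g
biotin: 0.8 mg/L × 1.2 L = 0.960 mg

sodium molybdate dihydrate 17.972 mg; sodium carbonate 3.867 g; calcium chloride dihydrate 1.476 g; biotin 0.960 mg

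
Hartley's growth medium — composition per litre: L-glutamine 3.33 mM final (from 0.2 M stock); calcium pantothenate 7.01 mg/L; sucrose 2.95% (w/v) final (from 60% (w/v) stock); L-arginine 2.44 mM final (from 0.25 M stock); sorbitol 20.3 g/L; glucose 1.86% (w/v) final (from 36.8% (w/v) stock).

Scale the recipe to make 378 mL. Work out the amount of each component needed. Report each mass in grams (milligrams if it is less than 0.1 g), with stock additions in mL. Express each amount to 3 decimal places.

Target volume = 378 mL = 0.378 L.
L-glutamine: C1V1 = C2V2 → 3.33 mM × 378 mL ÷ 200 mM = 6.294 mL
calcium pantothenate: 7.01 mg/L × 0.378 L = 2.650 mg
sucrose: V = C2·V2/C1 = 2.95% ÷ 60% × 378 mL = 18.585 mL
L-arginine: V = C2·V2/C1 = 2.44 mM × 378 mL ÷ 250 mM = 3.689 mL
sorbitol: 20.3 g/L × 0.378 L = 7.673 g
glucose: C1V1 = C2V2 → 1.86% ÷ 36.8% × 378 mL = 19.105 mL

L-glutamine 6.294 mL; calcium pantothenate 2.650 mg; sucrose 18.585 mL; L-arginine 3.689 mL; sorbitol 7.673 g; glucose 19.105 mL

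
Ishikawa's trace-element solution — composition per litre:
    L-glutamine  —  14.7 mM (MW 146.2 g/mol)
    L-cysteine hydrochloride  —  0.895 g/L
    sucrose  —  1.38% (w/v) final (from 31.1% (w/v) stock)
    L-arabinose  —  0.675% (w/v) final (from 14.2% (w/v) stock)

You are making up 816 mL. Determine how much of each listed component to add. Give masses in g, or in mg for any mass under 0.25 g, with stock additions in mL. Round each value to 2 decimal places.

Scale factor relative to 1 L: 0.816.
L-glutamine: 14.7 mmol/L × 146.2 g/mol × 0.816 L ÷ 1000 = 1.75 g
L-cysteine hydrochloride: 0.895 g/L × 0.816 L = 0.73 g
sucrose: dilute stock: 1.38% ÷ 31.1% × 816 mL = 36.21 mL
L-arabinose: C1V1 = C2V2 → 0.675% ÷ 14.2% × 816 mL = 38.79 mL

L-glutamine 1.75 g; L-cysteine hydrochloride 0.73 g; sucrose 36.21 mL; L-arabinose 38.79 mL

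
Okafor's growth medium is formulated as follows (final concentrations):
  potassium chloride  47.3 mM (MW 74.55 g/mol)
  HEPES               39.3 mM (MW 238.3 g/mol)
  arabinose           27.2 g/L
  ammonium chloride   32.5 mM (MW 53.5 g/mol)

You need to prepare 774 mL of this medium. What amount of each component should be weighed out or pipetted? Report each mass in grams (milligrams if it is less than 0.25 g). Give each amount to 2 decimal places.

Scale factor relative to 1 L: 0.774.
potassium chloride: 47.3 mmol/L × 74.55 g/mol × 0.774 L ÷ 1000 = 2.73 g
HEPES: 39.3 mmol/L × 238.3 g/mol × 0.774 L ÷ 1000 = 7.25 g
arabinose: 27.2 g/L × 0.774 L = 21.05 g
ammonium chloride: 32.5 mmol/L × 53.5 g/mol × 0.774 L ÷ 1000 = 1.35 g

potassium chloride 2.73 g; HEPES 7.25 g; arabinose 21.05 g; ammonium chloride 1.35 g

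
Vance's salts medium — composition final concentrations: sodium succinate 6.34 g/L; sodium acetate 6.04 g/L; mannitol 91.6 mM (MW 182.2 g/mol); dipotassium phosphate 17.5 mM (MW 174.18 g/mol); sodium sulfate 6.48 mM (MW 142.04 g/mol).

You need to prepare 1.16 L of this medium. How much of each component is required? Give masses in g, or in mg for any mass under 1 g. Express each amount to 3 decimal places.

Scale factor relative to 1 L: 1.16.
sodium succinate: 6.34 g/L × 1.16 L = 7.354 g
sodium acetate: 6.04 g/L × 1.16 L = 7.006 g
mannitol: 91.6 mmol/L × 182.2 g/mol × 1.16 L ÷ 1000 = 19.360 g
dipotassium phosphate: 17.5 mmol/L × 174.18 g/mol × 1.16 L ÷ 1000 = 3.536 g
sodium sulfate: 6.48 mmol/L × 142.04 g/mol × 1.16 L ÷ 1000 = 1.068 g

sodium succinate 7.354 g; sodium acetate 7.006 g; mannitol 19.360 g; dipotassium phosphate 3.536 g; sodium sulfate 1.068 g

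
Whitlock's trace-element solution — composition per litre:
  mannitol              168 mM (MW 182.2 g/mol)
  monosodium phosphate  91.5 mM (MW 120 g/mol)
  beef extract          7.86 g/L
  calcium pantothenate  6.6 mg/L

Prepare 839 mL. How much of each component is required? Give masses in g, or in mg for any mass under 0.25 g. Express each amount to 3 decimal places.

mannitol 25.681 g; monosodium phosphate 9.212 g; beef extract 6.595 g; calcium pantothenate 5.537 mg

Target volume = 839 mL = 0.839 L.
mannitol: 168 mmol/L × 182.2 g/mol × 0.839 L ÷ 1000 = 25.681 g
monosodium phosphate: 91.5 mmol/L × 120 g/mol × 0.839 L ÷ 1000 = 9.212 g
beef extract: 7.86 g/L × 0.839 L = 6.595 g
calcium pantothenate: 6.6 mg/L × 0.839 L = 5.537 mg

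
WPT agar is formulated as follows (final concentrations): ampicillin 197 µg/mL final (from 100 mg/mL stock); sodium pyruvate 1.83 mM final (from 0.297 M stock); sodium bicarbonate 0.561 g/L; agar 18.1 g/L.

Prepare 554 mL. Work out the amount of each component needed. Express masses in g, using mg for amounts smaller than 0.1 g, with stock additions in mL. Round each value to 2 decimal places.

Target volume = 554 mL = 0.554 L.
ampicillin: V = C2·V2/C1 = 197 µg/mL × 554 mL ÷ 100000 µg/mL = 1.09 mL
sodium pyruvate: V = C2·V2/C1 = 1.83 mM × 554 mL ÷ 297 mM = 3.41 mL
sodium bicarbonate: 0.561 g/L × 0.554 L = 0.31 g
agar: 18.1 g/L × 0.554 L = 10.03 g

ampicillin 1.09 mL; sodium pyruvate 3.41 mL; sodium bicarbonate 0.31 g; agar 10.03 g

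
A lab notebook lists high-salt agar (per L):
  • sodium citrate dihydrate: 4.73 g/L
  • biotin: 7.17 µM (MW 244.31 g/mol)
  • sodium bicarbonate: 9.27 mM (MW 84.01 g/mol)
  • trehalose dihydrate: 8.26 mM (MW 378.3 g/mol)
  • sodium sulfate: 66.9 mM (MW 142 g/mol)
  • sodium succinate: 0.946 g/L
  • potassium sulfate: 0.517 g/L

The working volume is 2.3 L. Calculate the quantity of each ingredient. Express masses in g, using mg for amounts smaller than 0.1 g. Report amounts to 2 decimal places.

sodium citrate dihydrate 10.88 g; biotin 4.03 mg; sodium bicarbonate 1.79 g; trehalose dihydrate 7.19 g; sodium sulfate 21.85 g; sodium succinate 2.18 g; potassium sulfate 1.19 g

Working volume: 2.3 L.
sodium citrate dihydrate: 4.73 g/L × 2.3 L = 10.88 g
biotin: 7.17 µmol/L × 244.31 g/mol × 2.3 L ÷ 1000 = 4.03 mg
sodium bicarbonate: 9.27 mmol/L × 84.01 g/mol × 2.3 L ÷ 1000 = 1.79 g
trehalose dihydrate: 8.26 mmol/L × 378.3 g/mol × 2.3 L ÷ 1000 = 7.19 g
sodium sulfate: 66.9 mmol/L × 142 g/mol × 2.3 L ÷ 1000 = 21.85 g
sodium succinate: 0.946 g/L × 2.3 L = 2.18 g
potassium sulfate: 0.517 g/L × 2.3 L = 1.19 g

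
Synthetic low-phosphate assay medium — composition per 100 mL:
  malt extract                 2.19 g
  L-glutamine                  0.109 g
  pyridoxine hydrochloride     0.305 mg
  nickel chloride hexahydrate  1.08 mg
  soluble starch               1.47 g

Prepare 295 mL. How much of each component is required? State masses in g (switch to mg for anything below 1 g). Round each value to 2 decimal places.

malt extract 6.46 g; L-glutamine 321.55 mg; pyridoxine hydrochloride 0.90 mg; nickel chloride hexahydrate 3.19 mg; soluble starch 4.34 g

Scale factor = 295 mL / 100 mL = 2.95.
malt extract: 2.19 g × (295 mL / 100 mL) = 6.46 g
L-glutamine: 0.109 g × (295 mL / 100 mL) = 0.32155 g = 321.55 mg
pyridoxine hydrochloride: 0.305 mg × (295 mL / 100 mL) = 0.90 mg
nickel chloride hexahydrate: 1.08 mg × (295 mL / 100 mL) = 3.19 mg
soluble starch: 1.47 g × (295 mL / 100 mL) = 4.34 g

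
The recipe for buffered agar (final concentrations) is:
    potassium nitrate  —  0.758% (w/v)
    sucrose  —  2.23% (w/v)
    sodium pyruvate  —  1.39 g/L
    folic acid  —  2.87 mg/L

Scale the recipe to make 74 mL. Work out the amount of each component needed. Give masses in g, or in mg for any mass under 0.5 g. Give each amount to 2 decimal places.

potassium nitrate 0.56 g; sucrose 1.65 g; sodium pyruvate 102.86 mg; folic acid 0.21 mg

Target volume = 74 mL = 0.074 L.
potassium nitrate: 0.758% w/v = 7.58 g/L → 7.58 × 0.074 L = 0.56 g
sucrose: 2.23 g per 100 mL × 74 mL ÷ 100 = 1.65 g
sodium pyruvate: 1.39 g/L × 0.074 L = 0.10286 g = 102.86 mg
folic acid: 2.87 mg/L × 0.074 L = 0.21 mg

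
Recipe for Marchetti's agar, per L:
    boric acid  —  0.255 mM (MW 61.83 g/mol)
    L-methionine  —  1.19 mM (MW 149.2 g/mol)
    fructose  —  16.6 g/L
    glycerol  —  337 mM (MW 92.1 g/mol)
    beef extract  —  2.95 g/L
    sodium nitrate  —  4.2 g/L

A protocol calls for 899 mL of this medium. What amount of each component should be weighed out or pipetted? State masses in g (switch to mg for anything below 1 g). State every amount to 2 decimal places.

Scale factor relative to 1 L: 0.899.
boric acid: 0.255 mmol/L × 61.83 mg/mmol × 0.899 L = 14.17 mg
L-methionine: 1.19 mmol/L × 149.2 mg/mmol × 0.899 L = 159.62 mg
fructose: 16.6 g/L × 0.899 L = 14.92 g
glycerol: 337 mmol/L × 92.1 g/mol × 0.899 L ÷ 1000 = 27.90 g
beef extract: 2.95 g/L × 0.899 L = 2.65 g
sodium nitrate: 4.2 g/L × 0.899 L = 3.78 g

boric acid 14.17 mg; L-methionine 159.62 mg; fructose 14.92 g; glycerol 27.90 g; beef extract 2.65 g; sodium nitrate 3.78 g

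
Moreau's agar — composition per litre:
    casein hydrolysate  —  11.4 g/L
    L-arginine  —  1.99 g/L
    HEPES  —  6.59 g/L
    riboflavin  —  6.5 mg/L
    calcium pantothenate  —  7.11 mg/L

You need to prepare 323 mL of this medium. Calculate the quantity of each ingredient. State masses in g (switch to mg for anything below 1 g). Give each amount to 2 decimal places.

casein hydrolysate 3.68 g; L-arginine 642.77 mg; HEPES 2.13 g; riboflavin 2.10 mg; calcium pantothenate 2.30 mg

Working volume: 323 mL = 0.323 L.
casein hydrolysate: 11.4 g/L × 0.323 L = 3.68 g
L-arginine: 1.99 g/L × 0.323 L = 0.64277 g = 642.77 mg
HEPES: 6.59 g/L × 0.323 L = 2.13 g
riboflavin: 6.5 mg/L × 0.323 L = 2.10 mg
calcium pantothenate: 7.11 mg/L × 0.323 L = 2.30 mg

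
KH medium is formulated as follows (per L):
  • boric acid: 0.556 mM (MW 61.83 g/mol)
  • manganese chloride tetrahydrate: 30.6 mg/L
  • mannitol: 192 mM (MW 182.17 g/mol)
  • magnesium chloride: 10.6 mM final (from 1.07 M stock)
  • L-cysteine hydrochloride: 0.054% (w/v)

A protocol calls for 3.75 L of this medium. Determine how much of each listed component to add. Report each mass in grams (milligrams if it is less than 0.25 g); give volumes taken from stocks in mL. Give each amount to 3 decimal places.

boric acid 128.916 mg; manganese chloride tetrahydrate 114.750 mg; mannitol 131.162 g; magnesium chloride 37.150 mL; L-cysteine hydrochloride 2.025 g

Scale factor relative to 1 L: 3.75.
boric acid: 0.556 mmol/L × 61.83 mg/mmol × 3.75 L = 128.916 mg
manganese chloride tetrahydrate: 30.6 mg/L × 3.75 L = 114.750 mg
mannitol: 192 mmol/L × 182.17 g/mol × 3.75 L ÷ 1000 = 131.162 g
magnesium chloride: C1V1 = C2V2 → 10.6 mM × 3750 mL ÷ 1070 mM = 37.150 mL
L-cysteine hydrochloride: 0.054% w/v = 0.54 g/L → 0.54 × 3.75 L = 2.025 g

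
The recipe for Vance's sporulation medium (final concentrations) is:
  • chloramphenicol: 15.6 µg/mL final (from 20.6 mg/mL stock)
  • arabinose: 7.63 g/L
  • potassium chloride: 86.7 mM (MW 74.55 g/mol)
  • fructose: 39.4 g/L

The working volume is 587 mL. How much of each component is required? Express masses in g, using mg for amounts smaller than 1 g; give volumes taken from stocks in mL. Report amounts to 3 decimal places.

chloramphenicol 0.445 mL; arabinose 4.479 g; potassium chloride 3.794 g; fructose 23.128 g

Target volume = 587 mL = 0.587 L.
chloramphenicol: V = C2·V2/C1 = 15.6 µg/mL × 587 mL ÷ 20600 µg/mL = 0.445 mL
arabinose: 7.63 g/L × 0.587 L = 4.479 g
potassium chloride: 86.7 mmol/L × 74.55 g/mol × 0.587 L ÷ 1000 = 3.794 g
fructose: 39.4 g/L × 0.587 L = 23.128 g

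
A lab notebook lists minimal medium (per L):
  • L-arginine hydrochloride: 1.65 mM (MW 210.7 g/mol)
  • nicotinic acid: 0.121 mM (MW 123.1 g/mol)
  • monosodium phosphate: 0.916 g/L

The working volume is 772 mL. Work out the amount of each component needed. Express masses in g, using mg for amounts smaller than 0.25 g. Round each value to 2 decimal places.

Working volume: 772 mL = 0.772 L.
L-arginine hydrochloride: 1.65 mmol/L × 210.7 g/mol × 0.772 L ÷ 1000 = 0.27 g
nicotinic acid: 0.121 mmol/L × 123.1 mg/mmol × 0.772 L = 11.50 mg
monosodium phosphate: 0.916 g/L × 0.772 L = 0.71 g

L-arginine hydrochloride 0.27 g; nicotinic acid 11.50 mg; monosodium phosphate 0.71 g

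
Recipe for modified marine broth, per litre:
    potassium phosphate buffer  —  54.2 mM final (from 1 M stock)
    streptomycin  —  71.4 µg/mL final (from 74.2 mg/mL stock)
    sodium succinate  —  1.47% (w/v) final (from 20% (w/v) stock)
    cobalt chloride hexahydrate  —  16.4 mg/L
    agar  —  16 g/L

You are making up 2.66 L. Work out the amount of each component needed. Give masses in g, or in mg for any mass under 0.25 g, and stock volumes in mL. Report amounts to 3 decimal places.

potassium phosphate buffer 144.172 mL; streptomycin 2.560 mL; sodium succinate 195.510 mL; cobalt chloride hexahydrate 43.624 mg; agar 42.560 g

Working volume: 2.66 L.
potassium phosphate buffer: C1V1 = C2V2 → 54.2 mM × 2660 mL ÷ 1000 mM = 144.172 mL
streptomycin: C1V1 = C2V2 → 71.4 µg/mL × 2660 mL ÷ 74200 µg/mL = 2.560 mL
sodium succinate: dilute stock: 1.47% ÷ 20% × 2660 mL = 195.510 mL
cobalt chloride hexahydrate: 16.4 mg/L × 2.66 L = 43.624 mg
agar: 16 g/L × 2.66 L = 42.560 g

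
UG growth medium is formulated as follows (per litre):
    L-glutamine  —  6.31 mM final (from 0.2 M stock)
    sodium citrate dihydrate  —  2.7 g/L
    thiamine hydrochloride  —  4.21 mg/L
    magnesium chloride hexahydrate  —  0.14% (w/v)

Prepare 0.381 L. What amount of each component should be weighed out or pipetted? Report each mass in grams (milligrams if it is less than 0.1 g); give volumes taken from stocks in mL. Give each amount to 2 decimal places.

L-glutamine 12.02 mL; sodium citrate dihydrate 1.03 g; thiamine hydrochloride 1.60 mg; magnesium chloride hexahydrate 0.53 g

Working volume: 0.381 L.
L-glutamine: dilute stock: 6.31 mM × 381 mL ÷ 200 mM = 12.02 mL
sodium citrate dihydrate: 2.7 g/L × 0.381 L = 1.03 g
thiamine hydrochloride: 4.21 mg/L × 0.381 L = 1.60 mg
magnesium chloride hexahydrate: 0.14 g per 100 mL × 381 mL ÷ 100 = 0.53 g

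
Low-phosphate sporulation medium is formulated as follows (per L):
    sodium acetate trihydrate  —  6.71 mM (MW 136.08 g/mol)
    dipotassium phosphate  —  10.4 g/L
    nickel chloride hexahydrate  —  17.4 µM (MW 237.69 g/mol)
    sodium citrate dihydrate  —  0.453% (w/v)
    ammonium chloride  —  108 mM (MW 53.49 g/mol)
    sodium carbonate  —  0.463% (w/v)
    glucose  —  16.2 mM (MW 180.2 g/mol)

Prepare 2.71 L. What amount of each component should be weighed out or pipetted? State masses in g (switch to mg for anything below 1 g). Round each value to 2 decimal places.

Working volume: 2.71 L.
sodium acetate trihydrate: 6.71 mmol/L × 136.08 g/mol × 2.71 L ÷ 1000 = 2.47 g
dipotassium phosphate: 10.4 g/L × 2.71 L = 28.18 g
nickel chloride hexahydrate: 17.4 µmol/L × 237.69 g/mol × 2.71 L ÷ 1000 = 11.21 mg
sodium citrate dihydrate: 0.453% w/v = 4.53 g/L → 4.53 × 2.71 L = 12.28 g
ammonium chloride: 108 mmol/L × 53.49 g/mol × 2.71 L ÷ 1000 = 15.66 g
sodium carbonate: 0.463 g per 100 mL × 2710 mL ÷ 100 = 12.55 g
glucose: 16.2 mmol/L × 180.2 g/mol × 2.71 L ÷ 1000 = 7.91 g

sodium acetate trihydrate 2.47 g; dipotassium phosphate 28.18 g; nickel chloride hexahydrate 11.21 mg; sodium citrate dihydrate 12.28 g; ammonium chloride 15.66 g; sodium carbonate 12.55 g; glucose 7.91 g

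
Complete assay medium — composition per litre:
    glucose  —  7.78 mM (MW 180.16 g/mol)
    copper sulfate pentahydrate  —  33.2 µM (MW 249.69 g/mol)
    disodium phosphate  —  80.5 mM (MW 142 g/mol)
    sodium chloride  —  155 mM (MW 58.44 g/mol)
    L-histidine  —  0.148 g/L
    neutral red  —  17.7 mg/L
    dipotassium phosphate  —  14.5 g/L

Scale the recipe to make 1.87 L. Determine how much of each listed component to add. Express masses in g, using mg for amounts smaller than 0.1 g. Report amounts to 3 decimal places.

Working volume: 1.87 L.
glucose: 7.78 mmol/L × 180.16 g/mol × 1.87 L ÷ 1000 = 2.621 g
copper sulfate pentahydrate: 33.2 µmol/L × 249.69 g/mol × 1.87 L ÷ 1000 = 15.502 mg
disodium phosphate: 80.5 mmol/L × 142 g/mol × 1.87 L ÷ 1000 = 21.376 g
sodium chloride: 155 mmol/L × 58.44 g/mol × 1.87 L ÷ 1000 = 16.939 g
L-histidine: 0.148 g/L × 1.87 L = 0.277 g
neutral red: 17.7 mg/L × 1.87 L = 33.099 mg
dipotassium phosphate: 14.5 g/L × 1.87 L = 27.115 g

glucose 2.621 g; copper sulfate pentahydrate 15.502 mg; disodium phosphate 21.376 g; sodium chloride 16.939 g; L-histidine 0.277 g; neutral red 33.099 mg; dipotassium phosphate 27.115 g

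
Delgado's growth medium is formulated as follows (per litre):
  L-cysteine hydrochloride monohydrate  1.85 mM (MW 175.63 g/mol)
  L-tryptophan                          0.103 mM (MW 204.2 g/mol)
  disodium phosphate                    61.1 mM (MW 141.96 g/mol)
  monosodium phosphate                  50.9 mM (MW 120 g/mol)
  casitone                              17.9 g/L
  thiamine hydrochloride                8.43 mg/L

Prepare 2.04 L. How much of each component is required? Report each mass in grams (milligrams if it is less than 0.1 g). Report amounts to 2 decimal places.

L-cysteine hydrochloride monohydrate 0.66 g; L-tryptophan 42.91 mg; disodium phosphate 17.69 g; monosodium phosphate 12.46 g; casitone 36.52 g; thiamine hydrochloride 17.20 mg

Working volume: 2.04 L.
L-cysteine hydrochloride monohydrate: 1.85 mmol/L × 175.63 g/mol × 2.04 L ÷ 1000 = 0.66 g
L-tryptophan: 0.103 mmol/L × 204.2 mg/mmol × 2.04 L = 42.91 mg
disodium phosphate: 61.1 mmol/L × 141.96 g/mol × 2.04 L ÷ 1000 = 17.69 g
monosodium phosphate: 50.9 mmol/L × 120 g/mol × 2.04 L ÷ 1000 = 12.46 g
casitone: 17.9 g/L × 2.04 L = 36.52 g
thiamine hydrochloride: 8.43 mg/L × 2.04 L = 17.20 mg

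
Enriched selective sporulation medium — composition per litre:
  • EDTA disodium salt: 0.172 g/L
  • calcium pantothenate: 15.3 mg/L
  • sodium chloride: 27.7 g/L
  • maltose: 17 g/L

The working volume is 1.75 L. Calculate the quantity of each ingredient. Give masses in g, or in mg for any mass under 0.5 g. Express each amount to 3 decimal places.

EDTA disodium salt 301.000 mg; calcium pantothenate 26.775 mg; sodium chloride 48.475 g; maltose 29.750 g

Scale factor relative to 1 L: 1.75.
EDTA disodium salt: 0.172 g/L × 1.75 L = 0.301 g = 301.000 mg
calcium pantothenate: 15.3 mg/L × 1.75 L = 26.775 mg
sodium chloride: 27.7 g/L × 1.75 L = 48.475 g
maltose: 17 g/L × 1.75 L = 29.750 g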